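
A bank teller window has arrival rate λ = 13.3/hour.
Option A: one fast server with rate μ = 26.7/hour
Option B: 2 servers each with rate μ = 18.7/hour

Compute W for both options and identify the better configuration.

Option A: single server μ = 26.7 (M/M/1)
  ρ_A = 13.3/26.7 = 0.4981
  W_A = 1/(μ-λ) = 1/(26.7-13.3) = 1/13.40 = 0.07463

Option B: 2 servers μ = 18.7 (M/M/2)
  ρ_B = λ/(cμ) = 13.3/(2×18.7) = 0.3556
  Offered load a = λ/μ = cρ = 13.3/18.7 = 0.7112
  P₀ = [ Σₙ₌₀^1 aⁿ/n! + a^2/(2!(1-ρ)) ]⁻¹
  Σ = a^0/0! + a^1/1! = 1.0000 + 0.7112 = 1.7112
  a^2/(2!(1-ρ)) = 0.5058/(2 × 0.6444) = 0.3925
  P₀ = 1/(1.71123 + 0.392504) = 0.4753
  Lq = P₀·a^2·ρ / (2!(1-ρ)²) = 0.47535 × 0.50585 × 0.35561 / (2 × 0.41523) = 0.1030
  Wq_B = Lq/λ = 0.102965/13.3 = 0.007742
  W_B = Wq_B + 1/μ = 0.007742 + 0.05348 = 0.06122

Since W_B = 0.06122 < W_A = 0.07463, Option B (multiple servers) has the shorter time in system.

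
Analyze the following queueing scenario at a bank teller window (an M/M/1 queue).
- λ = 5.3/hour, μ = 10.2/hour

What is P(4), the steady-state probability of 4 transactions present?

ρ = λ/μ = 5.3/10.2 = 0.5196
P(n) = (1-ρ)ρⁿ
P(4) = (1-0.5196) × 0.5196^4
P(4) = 0.4804 × 0.07289
P(4) = 0.03502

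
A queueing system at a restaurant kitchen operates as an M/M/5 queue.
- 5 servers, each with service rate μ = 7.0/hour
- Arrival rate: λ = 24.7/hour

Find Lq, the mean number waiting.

Traffic intensity: ρ = λ/(cμ) = 24.7/(5×7.0) = 0.7057
Since ρ = 0.7057 < 1, system is stable.
Offered load a = λ/μ = cρ = 24.7/7.0 = 3.5286
P₀ = [ Σₙ₌₀^4 aⁿ/n! + a^5/(5!(1-ρ)) ]⁻¹
Σ = a^0/0! + a^1/1! + a^2/2! + a^3/3! + a^4/4! = 1.00000 + 3.52857 + 6.22541 + 7.32227 + 6.45928 = 24.5355
a^5/(5!(1-ρ)) = 547.0091/(120 × 0.294286) = 15.4897
P₀ = 1/(24.5355 + 15.4897) = 0.02498
Lq = P₀·a^5·ρ / (5!(1-ρ)²) = 0.024984 × 547.0091 × 0.70571 / (120 × 0.086604) = 0.9280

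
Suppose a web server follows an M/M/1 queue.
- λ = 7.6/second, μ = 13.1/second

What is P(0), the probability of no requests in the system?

ρ = λ/μ = 7.6/13.1 = 0.5802
P(0) = 1 - ρ = 1 - 0.5802 = 0.4198
The server is idle 41.98% of the time.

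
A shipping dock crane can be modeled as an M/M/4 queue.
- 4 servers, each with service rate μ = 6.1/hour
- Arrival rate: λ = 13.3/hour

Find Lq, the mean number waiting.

Traffic intensity: ρ = λ/(cμ) = 13.3/(4×6.1) = 0.5451
Since ρ = 0.5451 < 1, system is stable.
Offered load a = λ/μ = cρ = 13.3/6.1 = 2.1803
P₀ = [ Σₙ₌₀^3 aⁿ/n! + a^4/(4!(1-ρ)) ]⁻¹
Σ = a^0/0! + a^1/1! + a^2/2! + a^3/3! = 1.0000 + 2.1803 + 2.3769 + 1.7275 = 7.2847
a^4/(4!(1-ρ)) = 22.5989/(24 × 0.45492) = 2.0699
P₀ = 1/(7.2847 + 2.0699) = 0.1069
Lq = P₀·a^4·ρ / (4!(1-ρ)²) = 0.1069 × 22.5989 × 0.5451 / (24 × 0.2070) = 0.2651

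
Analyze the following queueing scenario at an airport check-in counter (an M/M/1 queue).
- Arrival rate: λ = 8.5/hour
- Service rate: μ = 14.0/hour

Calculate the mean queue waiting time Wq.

First, compute utilization: ρ = λ/μ = 8.5/14.0 = 0.6071
For M/M/1: Wq = λ/(μ(μ-λ))
Wq = 8.5/(14.0 × (14.0-8.5))
Wq = 8.5/(14.0 × 5.50)
Wq = 0.1104 hours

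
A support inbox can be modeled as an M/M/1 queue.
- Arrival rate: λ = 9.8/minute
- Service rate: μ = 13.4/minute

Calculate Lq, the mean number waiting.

ρ = λ/μ = 9.8/13.4 = 0.7313
For M/M/1: Lq = λ²/(μ(μ-λ))
Lq = 96.04/(13.4 × 3.60)
Lq = 1.9909 emails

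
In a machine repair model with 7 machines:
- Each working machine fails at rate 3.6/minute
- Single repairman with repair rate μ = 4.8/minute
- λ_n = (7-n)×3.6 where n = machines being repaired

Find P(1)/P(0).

P(1)/P(0) = ∏_{i=0}^{1-1} λ_i/μ_{i+1}
= (7-0)×3.6/4.8
= 5.2500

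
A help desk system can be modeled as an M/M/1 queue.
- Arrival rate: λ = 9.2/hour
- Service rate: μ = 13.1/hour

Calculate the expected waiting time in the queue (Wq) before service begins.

First, compute utilization: ρ = λ/μ = 9.2/13.1 = 0.7023
For M/M/1: Wq = λ/(μ(μ-λ))
Wq = 9.2/(13.1 × (13.1-9.2))
Wq = 9.2/(13.1 × 3.90)
Wq = 0.1801 hours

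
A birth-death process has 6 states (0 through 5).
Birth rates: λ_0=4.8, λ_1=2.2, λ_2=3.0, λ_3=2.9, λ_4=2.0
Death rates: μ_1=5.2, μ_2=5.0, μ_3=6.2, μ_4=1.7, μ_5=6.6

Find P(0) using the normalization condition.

Ratios P(n)/P(0) = (λ₀···λₙ₋₁)/(μ₁···μₙ):
P(1)/P(0) = (4.8)/(5.2) = 0.92308
P(2)/P(0) = (4.8×2.2)/(5.2×5.0) = 0.40615
P(3)/P(0) = (4.8×2.2×3.0)/(5.2×5.0×6.2) = 0.19653
P(4)/P(0) = (4.8×2.2×3.0×2.9)/(5.2×5.0×6.2×1.7) = 0.33525
P(5)/P(0) = (4.8×2.2×3.0×2.9×2.0)/(5.2×5.0×6.2×1.7×6.6) = 0.10159

Normalization: ∑ P(n) = 1
P(0) × (1.0000 + 0.92308 + 0.40615 + 0.19653 + 0.33525 + 0.10159) = 1
P(0) × 2.9626 = 1
P(0) = 1/2.9626 = 0.3375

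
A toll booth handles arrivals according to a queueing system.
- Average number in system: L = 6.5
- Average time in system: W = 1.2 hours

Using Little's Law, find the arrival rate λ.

Little's Law: L = λW, so λ = L/W
λ = 6.5/1.2 = 5.4167 vehicles/hour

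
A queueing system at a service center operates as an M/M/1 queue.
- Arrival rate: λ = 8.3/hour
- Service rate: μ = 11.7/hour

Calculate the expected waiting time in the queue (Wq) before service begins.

First, compute utilization: ρ = λ/μ = 8.3/11.7 = 0.7094
For M/M/1: Wq = λ/(μ(μ-λ))
Wq = 8.3/(11.7 × (11.7-8.3))
Wq = 8.3/(11.7 × 3.40)
Wq = 0.2086 hours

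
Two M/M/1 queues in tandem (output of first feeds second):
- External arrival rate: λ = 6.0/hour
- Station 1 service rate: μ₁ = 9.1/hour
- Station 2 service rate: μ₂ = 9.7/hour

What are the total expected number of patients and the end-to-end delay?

By Jackson's theorem, each station behaves as independent M/M/1.
Station 1: ρ₁ = 6.0/9.1 = 0.6593, L₁ = ρ₁/(1-ρ₁) = λ/(μ₁-λ) = 6.0/3.10 = 1.935484
Station 2: ρ₂ = 6.0/9.7 = 0.6186, L₂ = ρ₂/(1-ρ₂) = λ/(μ₂-λ) = 6.0/3.70 = 1.621622
Total: L = L₁ + L₂ = 1.935484 + 1.621622 = 3.55711
W = L/λ = 3.55711/6.0 = 0.5929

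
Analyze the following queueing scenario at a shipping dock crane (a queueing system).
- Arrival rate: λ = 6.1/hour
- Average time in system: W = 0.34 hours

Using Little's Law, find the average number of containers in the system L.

Little's Law: L = λW
L = 6.1 × 0.34 = 2.0740 containers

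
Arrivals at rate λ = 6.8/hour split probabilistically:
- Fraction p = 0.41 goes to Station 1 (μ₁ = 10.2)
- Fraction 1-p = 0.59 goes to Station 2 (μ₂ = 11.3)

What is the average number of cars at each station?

Effective rates: λ₁ = 6.8×0.41 = 2.788, λ₂ = 6.8×0.59 = 4.012
Station 1: ρ₁ = 2.788/10.2 = 0.2733, L₁ = ρ₁/(1-ρ₁) = 0.2733/(1-0.2733) = 0.3761
Station 2: ρ₂ = 4.012/11.3 = 0.35504, L₂ = ρ₂/(1-ρ₂) = 0.35504/(1-0.35504) = 0.5505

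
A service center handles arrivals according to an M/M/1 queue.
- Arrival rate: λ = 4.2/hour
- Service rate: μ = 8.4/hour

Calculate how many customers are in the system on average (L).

ρ = λ/μ = 4.2/8.4 = 0.5000
For M/M/1: L = λ/(μ-λ)
L = 4.2/(8.4-4.2) = 4.2/4.20
L = 1.0000 customers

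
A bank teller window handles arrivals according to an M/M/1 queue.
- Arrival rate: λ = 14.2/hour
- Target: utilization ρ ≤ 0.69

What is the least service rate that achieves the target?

ρ = λ/μ, so μ = λ/ρ
μ ≥ 14.2/0.69 = 20.5797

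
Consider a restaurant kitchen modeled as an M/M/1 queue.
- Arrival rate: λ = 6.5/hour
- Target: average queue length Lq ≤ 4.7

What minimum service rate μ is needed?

For M/M/1: Lq = λ²/(μ(μ-λ))
Need Lq ≤ 4.7, i.e. μ(μ-λ) ≥ λ²/4.7
μ² - 6.5μ - 42.25/4.7 ≥ 0  →  μ² - 6.5μ - 8.9893617 ≥ 0
Quadratic formula (positive root): μ = [λ + √(λ² + 4×8.9893617)]/2
Discriminant: 42.25 + 4×8.9893617 = 78.207447, √78.207447 = 8.843497
μ ≥ (6.5 + 8.843497)/2 = 7.6717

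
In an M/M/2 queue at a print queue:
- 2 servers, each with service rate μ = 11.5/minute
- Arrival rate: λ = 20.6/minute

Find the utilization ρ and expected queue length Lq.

Traffic intensity: ρ = λ/(cμ) = 20.6/(2×11.5) = 0.8957
Since ρ = 0.8957 < 1, system is stable.
Offered load a = λ/μ = cρ = 20.6/11.5 = 1.7913
P₀ = [ Σₙ₌₀^1 aⁿ/n! + a^2/(2!(1-ρ)) ]⁻¹
Σ = a^0/0! + a^1/1! = 1.0000 + 1.7913 = 2.7913
a^2/(2!(1-ρ)) = 3.208771/(2 × 0.1043478) = 15.3754
P₀ = 1/(2.7913 + 15.3754) = 0.05505
Lq = P₀·a^2·ρ / (2!(1-ρ)²) = 0.05505 × 3.2088 × 0.8957 / (2 × 0.01089) = 7.2645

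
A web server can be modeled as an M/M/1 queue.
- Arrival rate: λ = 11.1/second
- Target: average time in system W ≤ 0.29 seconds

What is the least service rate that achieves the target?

For M/M/1: W = 1/(μ-λ)
Need W ≤ 0.29, so 1/(μ-λ) ≤ 0.29
μ - λ ≥ 1/0.29 = 3.4483
μ ≥ 11.1 + 3.4483 = 14.5483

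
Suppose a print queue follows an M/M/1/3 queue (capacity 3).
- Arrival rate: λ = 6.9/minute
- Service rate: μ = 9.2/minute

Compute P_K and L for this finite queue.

ρ = λ/μ = 6.9/9.2 = 0.7500
P₀ = (1-ρ)/(1-ρ^(K+1)) = (1-0.7500)/(1-0.7500^4) = 0.2500/0.6836 = 0.3657
P_K = P₀×ρ^K = 0.3657 × 0.7500^3 = 0.3657 × 0.4219 = 0.1543
Blocking probability P_3 = 0.1543 (15.43%)
L = ρ[1 - (K+1)ρ^K + Kρ^(K+1)] / [(1-ρ)(1-ρ^(K+1))]
L = 0.7500 × (1 - 4×0.421875 + 3×0.316406) / ((1 - 0.7500) × (1 - 0.316406)) = 1.1486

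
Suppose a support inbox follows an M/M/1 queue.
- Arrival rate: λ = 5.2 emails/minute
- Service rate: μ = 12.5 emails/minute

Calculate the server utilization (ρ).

Server utilization: ρ = λ/μ
ρ = 5.2/12.5 = 0.4160
The server is busy 41.60% of the time.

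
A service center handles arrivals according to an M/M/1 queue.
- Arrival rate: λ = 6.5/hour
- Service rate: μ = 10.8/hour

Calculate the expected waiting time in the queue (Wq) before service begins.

First, compute utilization: ρ = λ/μ = 6.5/10.8 = 0.6019
For M/M/1: Wq = λ/(μ(μ-λ))
Wq = 6.5/(10.8 × (10.8-6.5))
Wq = 6.5/(10.8 × 4.30)
Wq = 0.1400 hours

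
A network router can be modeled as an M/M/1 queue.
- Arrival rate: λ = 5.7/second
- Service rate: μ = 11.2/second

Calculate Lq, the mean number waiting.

ρ = λ/μ = 5.7/11.2 = 0.5089
For M/M/1: Lq = λ²/(μ(μ-λ))
Lq = 32.49/(11.2 × 5.50)
Lq = 0.5274 packets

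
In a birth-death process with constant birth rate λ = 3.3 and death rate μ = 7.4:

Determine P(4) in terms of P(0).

For constant rates: P(n)/P(0) = (λ/μ)^n
P(4)/P(0) = (3.3/7.4)^4 = 0.44595^4 = 0.03955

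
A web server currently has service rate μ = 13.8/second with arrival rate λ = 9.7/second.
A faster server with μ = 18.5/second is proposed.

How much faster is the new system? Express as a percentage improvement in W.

System 1: ρ₁ = 9.7/13.8 = 0.7029, W₁ = 1/(13.8-9.7) = 0.24390
System 2: ρ₂ = 9.7/18.5 = 0.5243, W₂ = 1/(18.5-9.7) = 0.11364
Improvement: (W₁-W₂)/W₁ = (0.24390-0.11364)/0.24390 = 53.41%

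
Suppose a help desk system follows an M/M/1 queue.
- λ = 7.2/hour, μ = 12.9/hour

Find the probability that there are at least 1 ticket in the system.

ρ = λ/μ = 7.2/12.9 = 0.5581
P(N ≥ n) = ρⁿ
P(N ≥ 1) = 0.5581^1
P(N ≥ 1) = 0.5581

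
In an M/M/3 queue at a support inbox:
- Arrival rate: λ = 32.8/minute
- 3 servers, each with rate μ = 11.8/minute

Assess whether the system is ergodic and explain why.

Stability requires ρ = λ/(cμ) < 1
ρ = 32.8/(3 × 11.8) = 32.8/35.40 = 0.9266
Since 0.9266 < 1, the system is STABLE.
The servers are busy 92.66% of the time.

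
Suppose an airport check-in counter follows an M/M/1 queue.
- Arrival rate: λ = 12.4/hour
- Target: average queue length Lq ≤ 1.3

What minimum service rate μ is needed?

For M/M/1: Lq = λ²/(μ(μ-λ))
Need Lq ≤ 1.3, i.e. μ(μ-λ) ≥ λ²/1.3
μ² - 12.4μ - 153.76/1.3 ≥ 0  →  μ² - 12.4μ - 118.27692 ≥ 0
Quadratic formula (positive root): μ = [λ + √(λ² + 4×118.27692)]/2
Discriminant: 153.76 + 4×118.27692 = 626.8677, √626.8677 = 25.0373
μ ≥ (12.4 + 25.0373)/2 = 18.7187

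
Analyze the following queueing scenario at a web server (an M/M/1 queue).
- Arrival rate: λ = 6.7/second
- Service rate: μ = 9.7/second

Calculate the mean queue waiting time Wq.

First, compute utilization: ρ = λ/μ = 6.7/9.7 = 0.6907
For M/M/1: Wq = λ/(μ(μ-λ))
Wq = 6.7/(9.7 × (9.7-6.7))
Wq = 6.7/(9.7 × 3.00)
Wq = 0.2302 seconds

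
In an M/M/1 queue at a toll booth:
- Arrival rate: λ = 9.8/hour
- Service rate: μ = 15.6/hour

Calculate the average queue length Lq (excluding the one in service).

ρ = λ/μ = 9.8/15.6 = 0.6282
For M/M/1: Lq = λ²/(μ(μ-λ))
Lq = 96.04/(15.6 × 5.80)
Lq = 1.0615 vehicles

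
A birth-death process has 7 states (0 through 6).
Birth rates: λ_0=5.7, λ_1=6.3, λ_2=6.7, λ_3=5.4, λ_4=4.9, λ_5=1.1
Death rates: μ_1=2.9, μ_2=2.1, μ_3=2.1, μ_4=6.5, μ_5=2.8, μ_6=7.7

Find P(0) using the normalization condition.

Ratios P(n)/P(0) = (λ₀···λₙ₋₁)/(μ₁···μₙ):
P(1)/P(0) = (5.7)/(2.9) = 1.9655
P(2)/P(0) = (5.7×6.3)/(2.9×2.1) = 5.8966
P(3)/P(0) = (5.7×6.3×6.7)/(2.9×2.1×2.1) = 18.8128
P(4)/P(0) = (5.7×6.3×6.7×5.4)/(2.9×2.1×2.1×6.5) = 15.6291
P(5)/P(0) = (5.7×6.3×6.7×5.4×4.9)/(2.9×2.1×2.1×6.5×2.8) = 27.3509
P(6)/P(0) = (5.7×6.3×6.7×5.4×4.9×1.1)/(2.9×2.1×2.1×6.5×2.8×7.7) = 3.9073

Normalization: ∑ P(n) = 1
P(0) × (1.0000 + 1.9655 + 5.8966 + 18.8128 + 15.6291 + 27.3509 + 3.9073) = 1
P(0) × 74.5622 = 1
P(0) = 1/74.5622 = 0.01341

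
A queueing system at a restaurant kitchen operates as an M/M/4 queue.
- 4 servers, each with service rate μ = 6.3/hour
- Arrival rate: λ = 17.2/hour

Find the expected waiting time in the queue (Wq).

Traffic intensity: ρ = λ/(cμ) = 17.2/(4×6.3) = 0.6825
Since ρ = 0.6825 < 1, system is stable.
Offered load a = λ/μ = cρ = 17.2/6.3 = 2.7302
P₀ = [ Σₙ₌₀^3 aⁿ/n! + a^4/(4!(1-ρ)) ]⁻¹
Σ = a^0/0! + a^1/1! + a^2/2! + a^3/3! = 1.00000 + 2.73016 + 3.72688 + 3.39166 = 10.8487
a^4/(4!(1-ρ)) = 55.5586/(24 × 0.31746) = 7.2921
P₀ = 1/(10.8487 + 7.2921) = 0.05512
Lq = P₀·a^4·ρ / (4!(1-ρ)²) = 0.055124 × 55.5586 × 0.68254 / (24 × 0.10078) = 0.8642
Wq = Lq/λ = 0.86424/17.2 = 0.05025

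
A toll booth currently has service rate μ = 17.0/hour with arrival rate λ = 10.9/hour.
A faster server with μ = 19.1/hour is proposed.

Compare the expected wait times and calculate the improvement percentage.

System 1: ρ₁ = 10.9/17.0 = 0.6412, W₁ = 1/(17.0-10.9) = 0.16393
System 2: ρ₂ = 10.9/19.1 = 0.5707, W₂ = 1/(19.1-10.9) = 0.12195
Improvement: (W₁-W₂)/W₁ = (0.16393-0.12195)/0.16393 = 25.61%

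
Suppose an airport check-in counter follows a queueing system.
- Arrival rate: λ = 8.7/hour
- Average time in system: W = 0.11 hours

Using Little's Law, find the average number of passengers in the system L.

Little's Law: L = λW
L = 8.7 × 0.11 = 0.9570 passengers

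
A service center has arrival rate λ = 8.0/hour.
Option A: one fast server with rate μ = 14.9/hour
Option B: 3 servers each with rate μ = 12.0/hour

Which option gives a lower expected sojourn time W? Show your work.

Option A: single server μ = 14.9 (M/M/1)
  ρ_A = 8.0/14.9 = 0.5369
  W_A = 1/(μ-λ) = 1/(14.9-8.0) = 1/6.90 = 0.1449

Option B: 3 servers μ = 12.0 (M/M/3)
  ρ_B = λ/(cμ) = 8.0/(3×12.0) = 0.2222
  Offered load a = λ/μ = cρ = 8.0/12.0 = 0.6667
  P₀ = [ Σₙ₌₀^2 aⁿ/n! + a^3/(3!(1-ρ)) ]⁻¹
  Σ = a^0/0! + a^1/1! + a^2/2! = 1.0000 + 0.6667 + 0.2222 = 1.8889
  a^3/(3!(1-ρ)) = 0.2963/(6 × 0.7778) = 0.06349
  P₀ = 1/(1.8889 + 0.06349) = 0.5122
  Lq = P₀·a^3·ρ / (3!(1-ρ)²) = 0.51220 × 0.29630 × 0.22222 / (6 × 0.60494) = 0.009292
  Wq_B = Lq/λ = 0.009292/8.0 = 0.001161
  W_B = Wq_B + 1/μ = 0.001161 + 0.08333 = 0.08449

Since W_B = 0.08449 < W_A = 0.1449, Option B (multiple servers) has the shorter time in system.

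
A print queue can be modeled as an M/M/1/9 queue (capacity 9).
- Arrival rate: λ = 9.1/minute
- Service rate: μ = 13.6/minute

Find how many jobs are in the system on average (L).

ρ = λ/μ = 9.1/13.6 = 0.66912
P₀ = (1-ρ)/(1-ρ^(K+1)) = (1-0.66912)/(1-0.66912^10) = 0.33088/0.98201 = 0.3369
P_K = P₀×ρ^K = 0.3369 × 0.66912^9 = 0.3369 × 0.02689 = 0.009059
L = ρ[1 - (K+1)ρ^K + Kρ^(K+1)] / [(1-ρ)(1-ρ^(K+1))]
L = 0.66912 × (1 - 10×0.02689 + 9×0.01799) / ((1 - 0.66912) × (1 - 0.01799)) = 1.8390 jobs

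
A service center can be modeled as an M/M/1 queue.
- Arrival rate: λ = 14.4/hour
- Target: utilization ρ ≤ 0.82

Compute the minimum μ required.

ρ = λ/μ, so μ = λ/ρ
μ ≥ 14.4/0.82 = 17.5610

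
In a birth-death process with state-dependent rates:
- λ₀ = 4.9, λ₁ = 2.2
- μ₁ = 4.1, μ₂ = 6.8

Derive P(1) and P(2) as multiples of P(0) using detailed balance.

Balance equations:
State 0: λ₀P₀ = μ₁P₁ → P₁ = (λ₀/μ₁)P₀ = (4.9/4.1)P₀ = 1.1951P₀
State 1: P₂ = (λ₀λ₁)/(μ₁μ₂)P₀ = (4.9×2.2)/(4.1×6.8)P₀ = 0.3867P₀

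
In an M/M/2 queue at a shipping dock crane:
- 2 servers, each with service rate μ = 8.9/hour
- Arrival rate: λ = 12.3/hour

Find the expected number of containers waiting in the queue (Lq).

Traffic intensity: ρ = λ/(cμ) = 12.3/(2×8.9) = 0.6910
Since ρ = 0.6910 < 1, system is stable.
Offered load a = λ/μ = cρ = 12.3/8.9 = 1.3820
P₀ = [ Σₙ₌₀^1 aⁿ/n! + a^2/(2!(1-ρ)) ]⁻¹
Σ = a^0/0! + a^1/1! = 1.0000 + 1.3820 = 2.3820
a^2/(2!(1-ρ)) = 1.9100/(2 × 0.30899) = 3.0907
P₀ = 1/(2.3820 + 3.0907) = 0.1827
Lq = P₀·a^2·ρ / (2!(1-ρ)²) = 0.18272 × 1.9100 × 0.69101 / (2 × 0.095474) = 1.2630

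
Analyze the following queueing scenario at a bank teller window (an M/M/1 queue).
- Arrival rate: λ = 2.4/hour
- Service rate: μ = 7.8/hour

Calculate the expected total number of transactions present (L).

ρ = λ/μ = 2.4/7.8 = 0.3077
For M/M/1: L = λ/(μ-λ)
L = 2.4/(7.8-2.4) = 2.4/5.40
L = 0.4444 transactions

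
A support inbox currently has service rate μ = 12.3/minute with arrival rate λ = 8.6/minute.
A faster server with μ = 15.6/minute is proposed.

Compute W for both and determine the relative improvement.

System 1: ρ₁ = 8.6/12.3 = 0.6992, W₁ = 1/(12.3-8.6) = 0.27027
System 2: ρ₂ = 8.6/15.6 = 0.5513, W₂ = 1/(15.6-8.6) = 0.14286
Improvement: (W₁-W₂)/W₁ = (0.27027-0.14286)/0.27027 = 47.14%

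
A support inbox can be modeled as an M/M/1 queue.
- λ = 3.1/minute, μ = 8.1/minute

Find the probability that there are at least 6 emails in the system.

ρ = λ/μ = 3.1/8.1 = 0.3827
P(N ≥ n) = ρⁿ
P(N ≥ 6) = 0.3827^6
P(N ≥ 6) = 0.003142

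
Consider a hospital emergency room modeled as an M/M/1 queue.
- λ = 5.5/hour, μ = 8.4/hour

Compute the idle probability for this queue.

ρ = λ/μ = 5.5/8.4 = 0.6548
P(0) = 1 - ρ = 1 - 0.6548 = 0.3452
The server is idle 34.52% of the time.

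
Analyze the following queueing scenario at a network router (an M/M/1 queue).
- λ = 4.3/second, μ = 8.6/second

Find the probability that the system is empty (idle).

ρ = λ/μ = 4.3/8.6 = 0.5000
P(0) = 1 - ρ = 1 - 0.5000 = 0.5000
The server is idle 50.00% of the time.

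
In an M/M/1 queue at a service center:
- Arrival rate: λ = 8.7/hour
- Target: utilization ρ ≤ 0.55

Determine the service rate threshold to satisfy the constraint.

ρ = λ/μ, so μ = λ/ρ
μ ≥ 8.7/0.55 = 15.8182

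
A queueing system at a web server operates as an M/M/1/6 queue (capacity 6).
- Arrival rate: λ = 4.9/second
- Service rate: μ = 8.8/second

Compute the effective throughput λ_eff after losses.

ρ = λ/μ = 4.9/8.8 = 0.55682
P₀ = (1-ρ)/(1-ρ^(K+1)) = (1-0.55682)/(1-0.55682^7) = 0.4432/0.9834 = 0.4507
P_K = P₀×ρ^K = 0.4507 × 0.55682^6 = 0.4507 × 0.02980 = 0.01343
λ_eff = λ(1-P_K) = 4.9 × (1 - 0.01343) = 4.9 × 0.98657 = 4.8342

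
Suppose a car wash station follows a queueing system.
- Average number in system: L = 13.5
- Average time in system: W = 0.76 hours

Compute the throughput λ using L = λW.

Little's Law: L = λW, so λ = L/W
λ = 13.5/0.76 = 17.7632 cars/hour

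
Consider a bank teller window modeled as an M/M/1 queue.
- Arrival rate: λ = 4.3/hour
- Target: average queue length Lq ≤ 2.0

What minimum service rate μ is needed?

For M/M/1: Lq = λ²/(μ(μ-λ))
Need Lq ≤ 2.0, i.e. μ(μ-λ) ≥ λ²/2.0
μ² - 4.3μ - 18.49/2.0 ≥ 0  →  μ² - 4.3μ - 9.2450 ≥ 0
Quadratic formula (positive root): μ = [λ + √(λ² + 4×9.2450)]/2
Discriminant: 18.49 + 4×9.2450 = 55.4700, √55.4700 = 7.4478
μ ≥ (4.3 + 7.4478)/2 = 5.8739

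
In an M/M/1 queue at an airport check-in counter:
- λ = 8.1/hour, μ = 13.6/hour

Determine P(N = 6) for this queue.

ρ = λ/μ = 8.1/13.6 = 0.5956
P(n) = (1-ρ)ρⁿ
P(6) = (1-0.5956) × 0.5956^6
P(6) = 0.4044 × 0.04464
P(6) = 0.01805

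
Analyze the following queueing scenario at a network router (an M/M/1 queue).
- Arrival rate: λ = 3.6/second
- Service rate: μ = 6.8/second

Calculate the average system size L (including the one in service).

ρ = λ/μ = 3.6/6.8 = 0.5294
For M/M/1: L = λ/(μ-λ)
L = 3.6/(6.8-3.6) = 3.6/3.20
L = 1.1250 packets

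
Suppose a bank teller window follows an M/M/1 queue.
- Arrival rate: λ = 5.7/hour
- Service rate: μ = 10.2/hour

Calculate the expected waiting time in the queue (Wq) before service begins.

First, compute utilization: ρ = λ/μ = 5.7/10.2 = 0.5588
For M/M/1: Wq = λ/(μ(μ-λ))
Wq = 5.7/(10.2 × (10.2-5.7))
Wq = 5.7/(10.2 × 4.50)
Wq = 0.1242 hours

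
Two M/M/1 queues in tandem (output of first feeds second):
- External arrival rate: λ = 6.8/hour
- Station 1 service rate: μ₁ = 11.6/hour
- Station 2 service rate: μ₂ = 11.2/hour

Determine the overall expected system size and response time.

By Jackson's theorem, each station behaves as independent M/M/1.
Station 1: ρ₁ = 6.8/11.6 = 0.5862, L₁ = ρ₁/(1-ρ₁) = λ/(μ₁-λ) = 6.8/4.80 = 1.41667
Station 2: ρ₂ = 6.8/11.2 = 0.6071, L₂ = ρ₂/(1-ρ₂) = λ/(μ₂-λ) = 6.8/4.40 = 1.54545
Total: L = L₁ + L₂ = 1.41667 + 1.54545 = 2.9621
W = L/λ = 2.9621/6.8 = 0.4356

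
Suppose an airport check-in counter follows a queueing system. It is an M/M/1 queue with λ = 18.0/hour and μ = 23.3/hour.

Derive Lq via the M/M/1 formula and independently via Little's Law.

Method 1 (direct): Lq = λ²/(μ(μ-λ)) = 324.00/(23.3 × 5.30) = 2.6237

Method 2 (Little's Law):
W = 1/(μ-λ) = 1/5.30 = 0.18868
Wq = W - 1/μ = 0.18868 - 0.042918 = 0.14576
Lq = λWq = 18.0 × 0.14576 = 2.6237 ✔ (matches Method 1)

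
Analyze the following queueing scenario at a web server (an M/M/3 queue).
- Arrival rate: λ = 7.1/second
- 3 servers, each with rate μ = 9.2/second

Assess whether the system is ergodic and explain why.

Stability requires ρ = λ/(cμ) < 1
ρ = 7.1/(3 × 9.2) = 7.1/27.60 = 0.2572
Since 0.2572 < 1, the system is STABLE.
The servers are busy 25.72% of the time.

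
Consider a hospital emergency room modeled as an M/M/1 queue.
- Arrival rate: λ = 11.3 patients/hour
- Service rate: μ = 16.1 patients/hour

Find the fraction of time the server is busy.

Server utilization: ρ = λ/μ
ρ = 11.3/16.1 = 0.7019
The server is busy 70.19% of the time.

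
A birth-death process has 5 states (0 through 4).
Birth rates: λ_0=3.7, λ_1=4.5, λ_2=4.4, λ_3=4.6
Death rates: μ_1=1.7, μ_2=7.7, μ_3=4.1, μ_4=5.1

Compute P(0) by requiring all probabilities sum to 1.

Ratios P(n)/P(0) = (λ₀···λₙ₋₁)/(μ₁···μₙ):
P(1)/P(0) = (3.7)/(1.7) = 2.1765
P(2)/P(0) = (3.7×4.5)/(1.7×7.7) = 1.2720
P(3)/P(0) = (3.7×4.5×4.4)/(1.7×7.7×4.1) = 1.3650
P(4)/P(0) = (3.7×4.5×4.4×4.6)/(1.7×7.7×4.1×5.1) = 1.2312

Normalization: ∑ P(n) = 1
P(0) × (1.0000 + 2.1765 + 1.2720 + 1.3650 + 1.2312) = 1
P(0) × 7.0447 = 1
P(0) = 1/7.0447 = 0.1420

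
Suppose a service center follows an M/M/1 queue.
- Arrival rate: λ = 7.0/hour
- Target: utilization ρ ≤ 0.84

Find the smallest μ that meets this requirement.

ρ = λ/μ, so μ = λ/ρ
μ ≥ 7.0/0.84 = 8.3333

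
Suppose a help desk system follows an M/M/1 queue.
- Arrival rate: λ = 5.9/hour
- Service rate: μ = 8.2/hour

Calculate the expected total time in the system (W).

First, compute utilization: ρ = λ/μ = 5.9/8.2 = 0.7195
For M/M/1: W = 1/(μ-λ)
W = 1/(8.2-5.9) = 1/2.30
W = 0.4348 hours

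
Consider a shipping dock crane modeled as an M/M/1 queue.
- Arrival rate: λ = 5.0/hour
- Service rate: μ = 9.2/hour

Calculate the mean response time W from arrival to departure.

First, compute utilization: ρ = λ/μ = 5.0/9.2 = 0.5435
For M/M/1: W = 1/(μ-λ)
W = 1/(9.2-5.0) = 1/4.20
W = 0.2381 hours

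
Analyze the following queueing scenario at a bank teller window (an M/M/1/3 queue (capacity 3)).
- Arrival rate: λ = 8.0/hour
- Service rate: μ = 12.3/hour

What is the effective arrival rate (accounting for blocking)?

ρ = λ/μ = 8.0/12.3 = 0.65041
P₀ = (1-ρ)/(1-ρ^(K+1)) = (1-0.65041)/(1-0.65041^4) = 0.3496/0.8210 = 0.4258
P_K = P₀×ρ^K = 0.42579 × 0.65041^3 = 0.42579 × 0.27515 = 0.1172
λ_eff = λ(1-P_K) = 8.0 × (1 - 0.11715) = 8.0 × 0.88285 = 7.0628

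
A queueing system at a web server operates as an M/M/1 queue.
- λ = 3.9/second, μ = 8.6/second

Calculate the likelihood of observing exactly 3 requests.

ρ = λ/μ = 3.9/8.6 = 0.4535
P(n) = (1-ρ)ρⁿ
P(3) = (1-0.4535) × 0.4535^3
P(3) = 0.5465 × 0.09327
P(3) = 0.05097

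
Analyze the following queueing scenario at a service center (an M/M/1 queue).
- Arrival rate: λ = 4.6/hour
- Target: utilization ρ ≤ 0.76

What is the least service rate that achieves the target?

ρ = λ/μ, so μ = λ/ρ
μ ≥ 4.6/0.76 = 6.0526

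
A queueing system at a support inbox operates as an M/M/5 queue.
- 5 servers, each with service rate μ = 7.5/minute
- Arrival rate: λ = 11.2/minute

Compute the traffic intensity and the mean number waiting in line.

Traffic intensity: ρ = λ/(cμ) = 11.2/(5×7.5) = 0.2987
Since ρ = 0.2987 < 1, system is stable.
Offered load a = λ/μ = cρ = 11.2/7.5 = 1.4933
P₀ = [ Σₙ₌₀^4 aⁿ/n! + a^5/(5!(1-ρ)) ]⁻¹
Σ = a^0/0! + a^1/1! + a^2/2! + a^3/3! + a^4/4! = 1.00000 + 1.49333 + 1.11502 + 0.555033 + 0.207212 = 4.3706
a^5/(5!(1-ρ)) = 7.4265/(120 × 0.70133) = 0.08824
P₀ = 1/(4.3706 + 0.08824) = 0.2243
Lq = P₀·a^5·ρ / (5!(1-ρ)²) = 0.22427 × 7.4265 × 0.29867 / (120 × 0.49187) = 0.008428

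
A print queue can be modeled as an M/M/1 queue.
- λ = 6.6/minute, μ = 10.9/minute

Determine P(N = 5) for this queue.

ρ = λ/μ = 6.6/10.9 = 0.6055
P(n) = (1-ρ)ρⁿ
P(5) = (1-0.6055) × 0.6055^5
P(5) = 0.3945 × 0.08139
P(5) = 0.03211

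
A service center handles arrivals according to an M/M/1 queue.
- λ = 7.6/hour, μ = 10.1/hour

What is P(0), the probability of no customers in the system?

ρ = λ/μ = 7.6/10.1 = 0.7525
P(0) = 1 - ρ = 1 - 0.7525 = 0.2475
The server is idle 24.75% of the time.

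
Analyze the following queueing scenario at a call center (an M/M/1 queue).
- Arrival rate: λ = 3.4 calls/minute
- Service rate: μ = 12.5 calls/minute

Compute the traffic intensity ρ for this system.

Server utilization: ρ = λ/μ
ρ = 3.4/12.5 = 0.2720
The server is busy 27.20% of the time.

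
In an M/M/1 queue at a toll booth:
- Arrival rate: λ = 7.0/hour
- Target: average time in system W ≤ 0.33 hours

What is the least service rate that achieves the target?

For M/M/1: W = 1/(μ-λ)
Need W ≤ 0.33, so 1/(μ-λ) ≤ 0.33
μ - λ ≥ 1/0.33 = 3.0303
μ ≥ 7.0 + 3.0303 = 10.0303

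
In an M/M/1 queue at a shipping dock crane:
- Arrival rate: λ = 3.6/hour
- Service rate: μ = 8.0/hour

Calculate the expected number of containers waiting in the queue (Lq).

ρ = λ/μ = 3.6/8.0 = 0.4500
For M/M/1: Lq = λ²/(μ(μ-λ))
Lq = 12.96/(8.0 × 4.40)
Lq = 0.3682 containers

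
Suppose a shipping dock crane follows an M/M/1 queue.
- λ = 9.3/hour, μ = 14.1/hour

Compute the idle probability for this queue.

ρ = λ/μ = 9.3/14.1 = 0.6596
P(0) = 1 - ρ = 1 - 0.6596 = 0.3404
The server is idle 34.04% of the time.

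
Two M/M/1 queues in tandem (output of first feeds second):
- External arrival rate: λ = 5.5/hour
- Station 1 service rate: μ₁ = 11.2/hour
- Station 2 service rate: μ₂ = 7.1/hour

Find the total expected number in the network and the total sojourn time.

By Jackson's theorem, each station behaves as independent M/M/1.
Station 1: ρ₁ = 5.5/11.2 = 0.4911, L₁ = ρ₁/(1-ρ₁) = λ/(μ₁-λ) = 5.5/5.70 = 0.9649
Station 2: ρ₂ = 5.5/7.1 = 0.7746, L₂ = ρ₂/(1-ρ₂) = λ/(μ₂-λ) = 5.5/1.60 = 3.4375
Total: L = L₁ + L₂ = 0.9649 + 3.4375 = 4.4024
W = L/λ = 4.4024/5.5 = 0.8004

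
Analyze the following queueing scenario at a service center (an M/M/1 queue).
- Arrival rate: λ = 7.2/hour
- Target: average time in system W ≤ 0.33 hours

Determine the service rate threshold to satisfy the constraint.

For M/M/1: W = 1/(μ-λ)
Need W ≤ 0.33, so 1/(μ-λ) ≤ 0.33
μ - λ ≥ 1/0.33 = 3.0303
μ ≥ 7.2 + 3.0303 = 10.2303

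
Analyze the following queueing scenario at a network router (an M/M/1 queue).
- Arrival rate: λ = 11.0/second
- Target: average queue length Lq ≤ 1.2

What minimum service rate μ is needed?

For M/M/1: Lq = λ²/(μ(μ-λ))
Need Lq ≤ 1.2, i.e. μ(μ-λ) ≥ λ²/1.2
μ² - 11.0μ - 121.00/1.2 ≥ 0  →  μ² - 11.0μ - 100.83333 ≥ 0
Quadratic formula (positive root): μ = [λ + √(λ² + 4×100.83333)]/2
Discriminant: 121.00 + 4×100.83333 = 524.3333, √524.3333 = 22.89833
μ ≥ (11.0 + 22.89833)/2 = 16.9492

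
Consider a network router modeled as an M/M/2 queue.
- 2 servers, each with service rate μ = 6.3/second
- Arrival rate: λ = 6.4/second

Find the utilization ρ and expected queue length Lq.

Traffic intensity: ρ = λ/(cμ) = 6.4/(2×6.3) = 0.5079
Since ρ = 0.5079 < 1, system is stable.
Offered load a = λ/μ = cρ = 6.4/6.3 = 1.0159
P₀ = [ Σₙ₌₀^1 aⁿ/n! + a^2/(2!(1-ρ)) ]⁻¹
Σ = a^0/0! + a^1/1! = 1.0000 + 1.0159 = 2.0159
a^2/(2!(1-ρ)) = 1.0320/(2 × 0.4921) = 1.0486
P₀ = 1/(2.0159 + 1.0486) = 0.3263
Lq = P₀·a^2·ρ / (2!(1-ρ)²) = 0.3263 × 1.0320 × 0.5079 / (2 × 0.2421) = 0.3532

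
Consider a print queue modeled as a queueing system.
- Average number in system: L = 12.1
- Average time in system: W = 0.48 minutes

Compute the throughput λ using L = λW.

Little's Law: L = λW, so λ = L/W
λ = 12.1/0.48 = 25.2083 jobs/minute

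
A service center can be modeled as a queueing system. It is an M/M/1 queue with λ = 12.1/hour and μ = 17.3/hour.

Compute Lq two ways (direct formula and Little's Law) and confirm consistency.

Method 1 (direct): Lq = λ²/(μ(μ-λ)) = 146.41/(17.3 × 5.20) = 1.6275

Method 2 (Little's Law):
W = 1/(μ-λ) = 1/5.20 = 0.1923
Wq = W - 1/μ = 0.1923 - 0.05780 = 0.1345
Lq = λWq = 12.1 × 0.1345 = 1.6275 ✔ (matches Method 1)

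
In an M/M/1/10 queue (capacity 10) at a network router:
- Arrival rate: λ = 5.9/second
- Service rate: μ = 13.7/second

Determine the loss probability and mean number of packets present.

ρ = λ/μ = 5.9/13.7 = 0.430657
P₀ = (1-ρ)/(1-ρ^(K+1)) = (1-0.430657)/(1-0.430657^11) = 0.5693/0.9999 = 0.5694
P_K = P₀×ρ^K = 0.5694 × 0.430657^10 = 0.5694 × 0.0002194 = 0.0001249
Blocking probability P_10 = 0.0001249 (0.01249%)
L = ρ[1 - (K+1)ρ^K + Kρ^(K+1)] / [(1-ρ)(1-ρ^(K+1))]
L = 0.430657 × (1 - 11×0.0002194 + 10×0.00009450) / ((1 - 0.430657) × (1 - 0.00009450)) = 0.7554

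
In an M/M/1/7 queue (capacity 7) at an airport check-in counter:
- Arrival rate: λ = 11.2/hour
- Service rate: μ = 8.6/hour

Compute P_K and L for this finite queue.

ρ = λ/μ = 11.2/8.6 = 1.30233
P₀ = (1-ρ)/(1-ρ^(K+1)) = (1-1.30233)/(1-1.30233^8) = -0.30233/-7.2750 = 0.04156
P_K = P₀×ρ^K = 0.04156 × 1.30233^7 = 0.04156 × 6.3540 = 0.2641
Blocking probability P_7 = 0.2641 (26.41%)
L = ρ[1 - (K+1)ρ^K + Kρ^(K+1)] / [(1-ρ)(1-ρ^(K+1))]
L = 1.30233 × (1 - 8×6.3540 + 7×8.2750) / ((1 - 1.30233) × (1 - 8.2750)) = 4.7920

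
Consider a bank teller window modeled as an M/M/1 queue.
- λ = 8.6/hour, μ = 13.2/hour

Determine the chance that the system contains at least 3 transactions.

ρ = λ/μ = 8.6/13.2 = 0.6515
P(N ≥ n) = ρⁿ
P(N ≥ 3) = 0.6515^3
P(N ≥ 3) = 0.2765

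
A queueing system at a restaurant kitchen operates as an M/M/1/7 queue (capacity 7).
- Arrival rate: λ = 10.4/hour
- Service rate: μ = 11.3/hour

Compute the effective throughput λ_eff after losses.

ρ = λ/μ = 10.4/11.3 = 0.92035
P₀ = (1-ρ)/(1-ρ^(K+1)) = (1-0.92035)/(1-0.92035^8) = 0.07965/0.4852 = 0.1642
P_K = P₀×ρ^K = 0.164153 × 0.92035^7 = 0.164153 × 0.559334 = 0.09182
λ_eff = λ(1-P_K) = 10.4 × (1 - 0.09182) = 10.4 × 0.90818 = 9.4451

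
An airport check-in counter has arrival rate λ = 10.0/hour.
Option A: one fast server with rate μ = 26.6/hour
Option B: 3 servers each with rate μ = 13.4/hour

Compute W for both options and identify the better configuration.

Option A: single server μ = 26.6 (M/M/1)
  ρ_A = 10.0/26.6 = 0.3759
  W_A = 1/(μ-λ) = 1/(26.6-10.0) = 1/16.60 = 0.06024

Option B: 3 servers μ = 13.4 (M/M/3)
  ρ_B = λ/(cμ) = 10.0/(3×13.4) = 0.2488
  Offered load a = λ/μ = cρ = 10.0/13.4 = 0.7463
  P₀ = [ Σₙ₌₀^2 aⁿ/n! + a^3/(3!(1-ρ)) ]⁻¹
  Σ = a^0/0! + a^1/1! + a^2/2! = 1.0000 + 0.74627 + 0.27846 = 2.0247
  a^3/(3!(1-ρ)) = 0.415610/(6 × 0.751244) = 0.09220
  P₀ = 1/(2.0247 + 0.09220) = 0.4724
  Lq = P₀·a^3·ρ / (3!(1-ρ)²) = 0.4724 × 0.4156 × 0.2488 / (6 × 0.5644) = 0.01442
  Wq_B = Lq/λ = 0.01442/10.0 = 0.001442
  W_B = Wq_B + 1/μ = 0.001442 + 0.07463 = 0.07607

Since W_A = 0.06024 < W_B = 0.07607, Option A (single fast server) has the shorter time in system.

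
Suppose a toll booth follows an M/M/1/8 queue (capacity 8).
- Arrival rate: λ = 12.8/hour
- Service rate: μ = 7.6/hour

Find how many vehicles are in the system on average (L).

ρ = λ/μ = 12.8/7.6 = 1.68421
P₀ = (1-ρ)/(1-ρ^(K+1)) = (1-1.68421)/(1-1.68421^9) = -0.6842/-108.0351 = 0.006333
P_K = P₀×ρ^K = 0.006333 × 1.68421^8 = 0.006333 × 64.7396 = 0.4100
L = ρ[1 - (K+1)ρ^K + Kρ^(K+1)] / [(1-ρ)(1-ρ^(K+1))]
L = 1.68421 × (1 - 9×64.7396 + 8×109.0351) / ((1 - 1.68421) × (1 - 109.0351)) = 6.6218 vehicles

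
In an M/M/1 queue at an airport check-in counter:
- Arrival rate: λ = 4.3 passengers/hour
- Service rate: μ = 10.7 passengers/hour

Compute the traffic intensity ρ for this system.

Server utilization: ρ = λ/μ
ρ = 4.3/10.7 = 0.4019
The server is busy 40.19% of the time.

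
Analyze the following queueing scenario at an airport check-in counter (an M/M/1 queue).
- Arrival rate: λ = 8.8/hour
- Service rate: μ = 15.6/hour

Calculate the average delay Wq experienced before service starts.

First, compute utilization: ρ = λ/μ = 8.8/15.6 = 0.5641
For M/M/1: Wq = λ/(μ(μ-λ))
Wq = 8.8/(15.6 × (15.6-8.8))
Wq = 8.8/(15.6 × 6.80)
Wq = 0.08296 hours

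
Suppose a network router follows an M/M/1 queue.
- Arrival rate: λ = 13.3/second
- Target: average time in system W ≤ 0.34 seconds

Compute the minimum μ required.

For M/M/1: W = 1/(μ-λ)
Need W ≤ 0.34, so 1/(μ-λ) ≤ 0.34
μ - λ ≥ 1/0.34 = 2.9412
μ ≥ 13.3 + 2.9412 = 16.2412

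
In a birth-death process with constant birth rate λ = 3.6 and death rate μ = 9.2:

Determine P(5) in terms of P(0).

For constant rates: P(n)/P(0) = (λ/μ)^n
P(5)/P(0) = (3.6/9.2)^5 = 0.3913^5 = 0.009174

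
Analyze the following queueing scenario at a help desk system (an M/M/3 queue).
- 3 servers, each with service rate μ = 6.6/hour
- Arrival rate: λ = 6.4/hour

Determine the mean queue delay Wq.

Traffic intensity: ρ = λ/(cμ) = 6.4/(3×6.6) = 0.3232
Since ρ = 0.3232 < 1, system is stable.
Offered load a = λ/μ = cρ = 6.4/6.6 = 0.9697
P₀ = [ Σₙ₌₀^2 aⁿ/n! + a^3/(3!(1-ρ)) ]⁻¹
Σ = a^0/0! + a^1/1! + a^2/2! = 1.0000 + 0.9697 + 0.4702 = 2.4399
a^3/(3!(1-ρ)) = 0.91182/(6 × 0.67677) = 0.2246
P₀ = 1/(2.4399 + 0.2246) = 0.3753
Lq = P₀·a^3·ρ / (3!(1-ρ)²) = 0.3753 × 0.9118 × 0.3232 / (6 × 0.4580) = 0.04025
Wq = Lq/λ = 0.04025/6.4 = 0.006289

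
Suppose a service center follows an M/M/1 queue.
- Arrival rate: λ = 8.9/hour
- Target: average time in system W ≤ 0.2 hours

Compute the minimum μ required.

For M/M/1: W = 1/(μ-λ)
Need W ≤ 0.2, so 1/(μ-λ) ≤ 0.2
μ - λ ≥ 1/0.2 = 5.0000
μ ≥ 8.9 + 5.0000 = 13.9000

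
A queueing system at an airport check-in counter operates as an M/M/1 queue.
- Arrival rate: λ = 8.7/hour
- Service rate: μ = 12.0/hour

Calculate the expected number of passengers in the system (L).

ρ = λ/μ = 8.7/12.0 = 0.7250
For M/M/1: L = λ/(μ-λ)
L = 8.7/(12.0-8.7) = 8.7/3.30
L = 2.6364 passengers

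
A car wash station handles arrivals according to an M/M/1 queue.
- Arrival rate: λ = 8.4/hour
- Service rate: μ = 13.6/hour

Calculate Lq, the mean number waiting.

ρ = λ/μ = 8.4/13.6 = 0.6176
For M/M/1: Lq = λ²/(μ(μ-λ))
Lq = 70.56/(13.6 × 5.20)
Lq = 0.9977 cars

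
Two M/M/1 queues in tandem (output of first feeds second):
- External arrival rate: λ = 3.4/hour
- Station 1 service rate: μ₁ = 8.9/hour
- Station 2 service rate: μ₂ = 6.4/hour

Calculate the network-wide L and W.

By Jackson's theorem, each station behaves as independent M/M/1.
Station 1: ρ₁ = 3.4/8.9 = 0.3820, L₁ = ρ₁/(1-ρ₁) = λ/(μ₁-λ) = 3.4/5.50 = 0.61818182
Station 2: ρ₂ = 3.4/6.4 = 0.5312, L₂ = ρ₂/(1-ρ₂) = λ/(μ₂-λ) = 3.4/3.00 = 1.1333333
Total: L = L₁ + L₂ = 0.61818182 + 1.1333333 = 1.75152
W = L/λ = 1.75152/3.4 = 0.5152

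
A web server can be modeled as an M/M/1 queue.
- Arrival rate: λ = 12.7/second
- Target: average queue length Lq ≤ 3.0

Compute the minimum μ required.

For M/M/1: Lq = λ²/(μ(μ-λ))
Need Lq ≤ 3.0, i.e. μ(μ-λ) ≥ λ²/3.0
μ² - 12.7μ - 161.29/3.0 ≥ 0  →  μ² - 12.7μ - 53.76333 ≥ 0
Quadratic formula (positive root): μ = [λ + √(λ² + 4×53.76333)]/2
Discriminant: 161.29 + 4×53.76333 = 376.3433, √376.3433 = 19.3996
μ ≥ (12.7 + 19.3996)/2 = 16.0498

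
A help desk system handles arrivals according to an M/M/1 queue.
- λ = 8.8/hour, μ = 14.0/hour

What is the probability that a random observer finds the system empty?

ρ = λ/μ = 8.8/14.0 = 0.6286
P(0) = 1 - ρ = 1 - 0.6286 = 0.3714
The server is idle 37.14% of the time.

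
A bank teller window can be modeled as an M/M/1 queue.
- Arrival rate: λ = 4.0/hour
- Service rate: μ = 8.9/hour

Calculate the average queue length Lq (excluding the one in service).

ρ = λ/μ = 4.0/8.9 = 0.4494
For M/M/1: Lq = λ²/(μ(μ-λ))
Lq = 16.00/(8.9 × 4.90)
Lq = 0.3669 transactions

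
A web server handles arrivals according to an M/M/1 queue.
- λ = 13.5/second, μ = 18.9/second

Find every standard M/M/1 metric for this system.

Step 1: ρ = λ/μ = 13.5/18.9 = 0.7143
Step 2: L = λ/(μ-λ) = 13.5/5.40 = 2.5000
Step 3: Lq = λ²/(μ(μ-λ)) = 182.25/(18.9×5.40) = 1.7857
Step 4: W = 1/(μ-λ) = 1/5.40 = 0.185185
Step 5: Wq = λ/(μ(μ-λ)) = 13.5/(18.9×5.40) = 0.1323
Step 6: P(0) = 1-ρ = 0.2857
Verify: L = λW = 13.5×0.185185 = 2.5000 ✔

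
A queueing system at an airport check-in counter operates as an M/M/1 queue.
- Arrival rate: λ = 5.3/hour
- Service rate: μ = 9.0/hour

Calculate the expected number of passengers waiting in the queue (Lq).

ρ = λ/μ = 5.3/9.0 = 0.5889
For M/M/1: Lq = λ²/(μ(μ-λ))
Lq = 28.09/(9.0 × 3.70)
Lq = 0.8435 passengers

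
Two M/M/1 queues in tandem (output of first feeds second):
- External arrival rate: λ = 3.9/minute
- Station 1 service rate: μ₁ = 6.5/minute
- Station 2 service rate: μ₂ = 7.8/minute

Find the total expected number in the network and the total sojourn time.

By Jackson's theorem, each station behaves as independent M/M/1.
Station 1: ρ₁ = 3.9/6.5 = 0.6000, L₁ = ρ₁/(1-ρ₁) = λ/(μ₁-λ) = 3.9/2.60 = 1.5000
Station 2: ρ₂ = 3.9/7.8 = 0.5000, L₂ = ρ₂/(1-ρ₂) = λ/(μ₂-λ) = 3.9/3.90 = 1.0000
Total: L = L₁ + L₂ = 1.5000 + 1.0000 = 2.5000
W = L/λ = 2.5000/3.9 = 0.6410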